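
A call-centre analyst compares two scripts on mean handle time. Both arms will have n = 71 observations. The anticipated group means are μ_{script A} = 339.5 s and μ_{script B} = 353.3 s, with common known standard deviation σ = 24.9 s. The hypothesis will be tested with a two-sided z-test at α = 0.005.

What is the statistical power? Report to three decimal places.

Power ≈ 0.690

Standardized effect: d = |μ_{script A} − μ_{script B}| / σ = |339.5 − 353.3| / 24.9 = 0.5542
Noncentrality parameter: λ = d·√(n/2) = 0.5542 × √(71/2) = 3.3021
Critical value for a two-sided test at α = 0.005: z_{α/2} = 2.807.
Power = Φ(λ − 2.807) + Φ(−λ − 2.807) = Φ(0.495) + Φ(-6.109) = 0.6897 + 0.0000 = 0.6897.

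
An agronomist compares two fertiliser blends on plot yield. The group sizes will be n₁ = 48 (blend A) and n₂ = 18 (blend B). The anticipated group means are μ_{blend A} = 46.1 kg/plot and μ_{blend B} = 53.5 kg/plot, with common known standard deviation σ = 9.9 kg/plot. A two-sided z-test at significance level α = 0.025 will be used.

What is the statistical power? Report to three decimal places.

Power ≈ 0.678

Standardized effect: d = |μ_{blend A} − μ_{blend B}| / σ = |46.1 − 53.5| / 9.9 = 0.7475
Noncentrality parameter: δ = d / √(1/n₁ + 1/n₂) = 0.7475 / √(1/48 + 1/18) = 2.7045
Critical value for a two-sided test at α = 0.025: z_{α/2} = 2.241.
Power = Φ(δ − 2.241) + Φ(−δ − 2.241) = Φ(0.463) + Φ(-4.946) = 0.6783 + 0.0000 = 0.6783.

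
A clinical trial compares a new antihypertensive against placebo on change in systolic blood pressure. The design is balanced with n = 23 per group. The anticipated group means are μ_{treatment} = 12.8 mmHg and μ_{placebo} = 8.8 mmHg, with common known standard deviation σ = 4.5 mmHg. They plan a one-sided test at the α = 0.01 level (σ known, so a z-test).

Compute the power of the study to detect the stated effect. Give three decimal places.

Standardized effect: d = |μ_{treatment} − μ_{placebo}| / σ = |12.8 − 8.8| / 4.5 = 0.8889
Noncentrality parameter: δ = d·√(n/2) = 0.8889 × √(23/2) = 3.0144
One-sided α = 0.01 → critical value z_{0.01} = 2.326.
Power = Φ(δ − 2.326) = Φ(0.688) = 0.7543.

Power ≈ 0.754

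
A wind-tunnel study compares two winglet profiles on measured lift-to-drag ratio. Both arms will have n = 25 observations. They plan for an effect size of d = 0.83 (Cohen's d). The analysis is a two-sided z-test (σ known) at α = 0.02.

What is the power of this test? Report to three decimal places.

Noncentrality parameter: δ = d·√(n/2) = 0.83 × √(25/2) = 2.9345
Critical value for a two-sided test at α = 0.02: z_{α/2} = 2.326.
Power = Φ(δ − 2.326) + Φ(−δ − 2.326) = Φ(0.608) + Φ(-5.261) = 0.7285 + 0.0000 = 0.7285.

Power ≈ 0.728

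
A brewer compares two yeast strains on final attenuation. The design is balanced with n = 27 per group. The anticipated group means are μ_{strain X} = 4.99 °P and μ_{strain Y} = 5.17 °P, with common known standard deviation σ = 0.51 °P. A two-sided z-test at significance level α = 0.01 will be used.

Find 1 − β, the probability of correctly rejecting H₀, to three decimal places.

Power ≈ 0.100

Standardized effect: d = |μ_{strain X} − μ_{strain Y}| / σ = |4.99 − 5.17| / 0.51 = 0.3529
Noncentrality parameter: δ = d·√(n/2) = 0.3529 × √(27/2) = 1.2968
Two-sided α = 0.01 → critical value z_{0.005} = 2.576.
Power = Φ(δ − 2.576) + Φ(−δ − 2.576) = Φ(-1.279) + Φ(-3.873) = 0.1004 + 0.0001 = 0.1005.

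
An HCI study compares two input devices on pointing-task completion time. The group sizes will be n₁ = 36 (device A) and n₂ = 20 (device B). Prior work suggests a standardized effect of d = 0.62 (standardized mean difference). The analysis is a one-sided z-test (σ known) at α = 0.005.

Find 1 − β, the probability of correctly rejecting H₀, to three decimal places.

Noncentrality parameter: δ = d / √(1/n₁ + 1/n₂) = 0.62 / √(1/36 + 1/20) = 2.2231
One-sided α = 0.005 → critical value z_{0.005} = 2.576.
Power = Φ(δ − 2.576) = Φ(-0.353) = 0.3622.

Power ≈ 0.362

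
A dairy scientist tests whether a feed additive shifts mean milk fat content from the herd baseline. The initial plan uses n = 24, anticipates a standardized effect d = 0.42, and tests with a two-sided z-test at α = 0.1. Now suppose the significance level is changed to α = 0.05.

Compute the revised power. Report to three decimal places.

δ = d·√n = 0.42 × √24 = 2.0576 (unchanged). New critical value: z_{0.025} = 1.960.
Revised power = Φ(δ − 1.960) + Φ(−δ − 1.960) = Φ(0.098) + Φ(-4.018) = 0.5389 + 0.0000 = 0.5389.

Power ≈ 0.539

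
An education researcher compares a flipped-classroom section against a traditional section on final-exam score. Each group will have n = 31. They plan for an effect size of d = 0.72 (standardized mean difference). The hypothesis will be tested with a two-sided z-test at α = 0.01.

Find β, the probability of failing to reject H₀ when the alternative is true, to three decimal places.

β ≈ 0.398

Noncentrality parameter: δ = d·√(n/2) = 0.72 × √(31/2) = 2.8346
Critical value for a two-sided test at α = 0.01: z_{α/2} = 2.576.
Power = Φ(δ − 2.576) + Φ(−δ − 2.576) = Φ(0.259) + Φ(-5.410) = 0.6021 + 0.0000 = 0.6021.
Type II error: β = 1 − power = 1 − 0.6021 = 0.3979.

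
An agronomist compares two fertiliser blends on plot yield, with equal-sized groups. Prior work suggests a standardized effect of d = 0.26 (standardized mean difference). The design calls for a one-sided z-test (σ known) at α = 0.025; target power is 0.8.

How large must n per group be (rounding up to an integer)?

n = 233 per group

Set Φ(δ − 1.960) = 0.8; then δ − 1.960 = Φ⁻¹(0.8) = 0.842, giving δ = 2.802.
δ = d·√(n/2) ⇒ n = 2(δ/d)² = 2 × (2.802 / 0.26)² = 232.22.
Round up to the next whole unit.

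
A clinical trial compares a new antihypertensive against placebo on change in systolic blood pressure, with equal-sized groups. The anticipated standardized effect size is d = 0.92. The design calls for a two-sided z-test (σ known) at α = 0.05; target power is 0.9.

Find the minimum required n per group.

For power 0.9 need Φ(δ − z_{0.025}) = 0.9, so δ = z_{0.025} + z_{0.10} = 1.960 + 1.282 = 3.242.
(Ignoring the negligible lower-tail rejection probability gives the usual closed-form inversion.)
δ = d·√(n/2) ⇒ n = 2(δ/d)² = 2 × (3.242 / 0.92)² = 24.83.
Round up to the next whole unit.

n = 25 per group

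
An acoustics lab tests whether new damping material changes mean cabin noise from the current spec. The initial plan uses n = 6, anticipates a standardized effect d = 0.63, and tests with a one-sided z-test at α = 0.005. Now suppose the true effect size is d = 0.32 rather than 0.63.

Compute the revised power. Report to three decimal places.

Power ≈ 0.037

With d = 0.32: δ = d·√n = 0.32 × √6 = 0.7838. Critical value z_{0.005} = 2.576.
Revised power = P(Z > 2.576 − δ) = Φ(-1.792) = 0.0366.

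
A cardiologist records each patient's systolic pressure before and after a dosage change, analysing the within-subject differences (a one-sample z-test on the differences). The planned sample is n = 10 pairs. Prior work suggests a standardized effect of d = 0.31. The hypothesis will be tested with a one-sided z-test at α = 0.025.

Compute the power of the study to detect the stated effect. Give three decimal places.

Power ≈ 0.164

Noncentrality parameter: δ = d·√n = 0.31 × √10 = 0.9803
One-sided α = 0.025 → critical value z_{0.025} = 1.960.
Power = P(Z > 1.960 − δ) = Φ(-0.980) = 0.1636.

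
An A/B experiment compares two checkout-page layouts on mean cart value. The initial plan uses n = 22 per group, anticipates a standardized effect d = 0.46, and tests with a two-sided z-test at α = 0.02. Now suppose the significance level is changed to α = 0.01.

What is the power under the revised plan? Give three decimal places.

Power ≈ 0.147

δ = d·√(n/2) = 0.46 × √(22/2) = 1.5256 (unchanged). New critical value: z_{0.005} = 2.576.
Revised power = Φ(δ − 2.576) + Φ(−δ − 2.576) = Φ(-1.050) + Φ(-4.101) = 0.1468 + 0.0000 = 0.1468.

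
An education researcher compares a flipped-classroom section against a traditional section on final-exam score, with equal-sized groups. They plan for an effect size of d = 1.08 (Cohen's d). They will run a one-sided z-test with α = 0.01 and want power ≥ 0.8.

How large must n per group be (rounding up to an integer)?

For power 0.8 need Φ(δ − z_{0.01}) = 0.8, so δ = z_{0.01} + z_{0.20} = 2.326 + 0.842 = 3.168.
δ = d·√(n/2) ⇒ n = 2(δ/d)² = 2 × (3.168 / 1.08)² = 17.21.
Rounding up, n = 18 per group.

n = 18 per group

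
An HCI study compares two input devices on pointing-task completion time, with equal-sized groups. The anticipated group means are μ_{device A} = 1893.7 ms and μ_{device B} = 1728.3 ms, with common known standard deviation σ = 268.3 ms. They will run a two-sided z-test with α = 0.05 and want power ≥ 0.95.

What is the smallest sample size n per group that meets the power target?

n = 69 per group

Standardized effect: d = |μ_{device A} − μ_{device B}| / σ = |1893.7 − 1728.3| / 268.3 = 0.6165
For power 0.95 need Φ(δ − z_{0.025}) = 0.95, so δ = z_{0.025} + z_{0.05} = 1.960 + 1.645 = 3.605.
(For δ > 0 the lower-tail rejection region contributes negligibly to power, so the one-term inversion is standard.)
δ = d·√(n/2) ⇒ n = 2(δ/d)² = 2 × (3.605 / 0.6165)² = 68.39.
Rounding up, n = 69 per group.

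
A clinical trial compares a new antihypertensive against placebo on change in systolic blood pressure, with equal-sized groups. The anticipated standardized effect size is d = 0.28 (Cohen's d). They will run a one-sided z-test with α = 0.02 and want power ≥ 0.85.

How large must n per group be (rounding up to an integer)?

n = 244 per group

Set Φ(δ − 2.054) = 0.85; then δ − 2.054 = Φ⁻¹(0.85) = 1.036, giving δ = 3.090.
δ = d·√(n/2) ⇒ n = 2(δ/d)² = 2 × (3.090 / 0.28)² = 243.60.
Rounding up, n = 244 per group.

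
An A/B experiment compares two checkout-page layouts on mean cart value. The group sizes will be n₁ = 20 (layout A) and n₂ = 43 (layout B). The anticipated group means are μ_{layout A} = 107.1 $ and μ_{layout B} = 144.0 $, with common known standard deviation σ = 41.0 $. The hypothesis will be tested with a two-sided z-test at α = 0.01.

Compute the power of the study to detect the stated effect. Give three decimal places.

Power ≈ 0.773

Standardized effect: d = |μ_{layout A} − μ_{layout B}| / σ = |107.1 − 144.0| / 41.0 = 0.9000
Noncentrality parameter: δ = d / √(1/n₁ + 1/n₂) = 0.9000 / √(1/20 + 1/43) = 3.3252
Critical value for a two-sided test at α = 0.01: z_{α/2} = 2.576.
Power = Φ(δ − 2.576) + Φ(−δ − 2.576) = Φ(0.749) + Φ(-5.901) = 0.7732 + 0.0000 = 0.7732.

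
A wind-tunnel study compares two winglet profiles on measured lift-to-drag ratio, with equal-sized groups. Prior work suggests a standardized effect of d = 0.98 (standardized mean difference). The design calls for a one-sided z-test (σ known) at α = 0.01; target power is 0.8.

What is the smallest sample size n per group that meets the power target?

n = 21 per group

For power 0.8 need Φ(δ − z_{0.01}) = 0.8, so δ = z_{0.01} + z_{0.20} = 2.326 + 0.842 = 3.168.
δ = d·√(n/2) ⇒ n = 2(δ/d)² = 2 × (3.168 / 0.98)² = 20.90.
Rounding up, n = 21 per group.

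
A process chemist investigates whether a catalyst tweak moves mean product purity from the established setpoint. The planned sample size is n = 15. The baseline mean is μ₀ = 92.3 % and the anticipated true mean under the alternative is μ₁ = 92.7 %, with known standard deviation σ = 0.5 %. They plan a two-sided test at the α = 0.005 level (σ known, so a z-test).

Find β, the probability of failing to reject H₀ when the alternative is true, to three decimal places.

Standardized effect: d = |μ₁ − μ₀| / σ = |92.7 − 92.3| / 0.5 = 0.8000
Noncentrality parameter: δ = d·√n = 0.8000 × √15 = 3.0984
Two-sided α = 0.005 → critical value z_{0.0025} = 2.807.
Power = Φ(δ − 2.807) + Φ(−δ − 2.807) = Φ(0.291) + Φ(-5.905) = 0.6146 + 0.0000 = 0.6146.
Type II error: β = 1 − power = 1 − 0.6146 = 0.3854.

β ≈ 0.385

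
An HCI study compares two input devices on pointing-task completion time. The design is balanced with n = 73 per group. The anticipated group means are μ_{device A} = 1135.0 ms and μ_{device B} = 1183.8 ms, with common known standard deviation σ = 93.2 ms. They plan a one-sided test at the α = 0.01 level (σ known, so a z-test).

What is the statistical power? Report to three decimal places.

Standardized effect: d = |μ_{device A} − μ_{device B}| / σ = |1135.0 − 1183.8| / 93.2 = 0.5236
Noncentrality parameter: δ = d·√(n/2) = 0.5236 × √(73/2) = 3.1634
One-sided α = 0.01 → critical value z_{0.01} = 2.326.
Power = P(Z > 2.326 − δ) = Φ(0.837) = 0.7987.

Power ≈ 0.799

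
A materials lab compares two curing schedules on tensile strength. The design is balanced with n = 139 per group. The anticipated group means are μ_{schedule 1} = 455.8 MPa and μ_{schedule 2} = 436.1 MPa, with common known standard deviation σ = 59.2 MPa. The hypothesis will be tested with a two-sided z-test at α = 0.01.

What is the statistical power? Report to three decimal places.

Standardized effect: d = |μ_{schedule 1} − μ_{schedule 2}| / σ = |455.8 − 436.1| / 59.2 = 0.3328
Noncentrality parameter: δ = d·√(n/2) = 0.3328 × √(139/2) = 2.7742
Two-sided α = 0.01 → critical value z_{0.005} = 2.576.
Power = Φ(δ − 2.576) + Φ(−δ − 2.576) = Φ(0.198) + Φ(-5.350) = 0.5786 + 0.0000 = 0.5786.

Power ≈ 0.579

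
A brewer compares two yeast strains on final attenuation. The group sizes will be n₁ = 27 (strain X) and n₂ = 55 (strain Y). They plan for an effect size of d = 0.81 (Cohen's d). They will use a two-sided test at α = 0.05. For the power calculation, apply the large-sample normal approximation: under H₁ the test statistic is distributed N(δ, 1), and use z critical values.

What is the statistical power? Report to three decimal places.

Noncentrality parameter: δ = d / √(1/n₁ + 1/n₂) = 0.81 / √(1/27 + 1/55) = 3.4470
Two-sided α = 0.05 → critical value z_{0.025} = 1.960.
Power = Φ(δ − 1.960) + Φ(−δ − 1.960) = Φ(1.487) + Φ(-5.407) = 0.9315 + 0.0000 = 0.9315.

Power ≈ 0.931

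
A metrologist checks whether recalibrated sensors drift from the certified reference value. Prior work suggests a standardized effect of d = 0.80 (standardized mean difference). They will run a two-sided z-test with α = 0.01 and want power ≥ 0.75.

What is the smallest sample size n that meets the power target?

Set Φ(δ − 2.576) = 0.75; then δ − 2.576 = Φ⁻¹(0.75) = 0.674, giving δ = 3.250.
(Ignoring the negligible lower-tail rejection probability gives the usual closed-form inversion.)
δ = d·√n ⇒ n = (δ/d)² = (3.250 / 0.80)² = 16.51.
Rounding up, n = 17.

n = 17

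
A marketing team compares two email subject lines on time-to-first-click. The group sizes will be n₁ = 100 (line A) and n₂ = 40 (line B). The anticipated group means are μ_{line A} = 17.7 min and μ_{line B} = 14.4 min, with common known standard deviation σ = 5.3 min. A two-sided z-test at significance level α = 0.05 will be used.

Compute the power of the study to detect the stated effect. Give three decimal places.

Standardized effect: d = |μ_{line A} − μ_{line B}| / σ = |17.7 − 14.4| / 5.3 = 0.6226
Noncentrality parameter: δ = d / √(1/n₁ + 1/n₂) = 0.6226 / √(1/100 + 1/40) = 3.3282
Two-sided α = 0.05 → critical value z_{0.025} = 1.960.
Power = Φ(δ − 1.960) + Φ(−δ − 1.960) = Φ(1.368) + Φ(-5.288) = 0.9144 + 0.0000 = 0.9144.

Power ≈ 0.914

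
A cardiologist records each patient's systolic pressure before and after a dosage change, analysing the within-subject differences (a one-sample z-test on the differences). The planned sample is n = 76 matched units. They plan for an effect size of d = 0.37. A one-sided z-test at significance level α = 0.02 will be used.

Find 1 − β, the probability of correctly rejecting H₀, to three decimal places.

Noncentrality parameter: δ = d·√n = 0.37 × √76 = 3.2256
One-sided α = 0.02 → critical value z_{0.02} = 2.054.
Power = Φ(δ − 2.054) = Φ(1.172) = 0.8794.

Power ≈ 0.879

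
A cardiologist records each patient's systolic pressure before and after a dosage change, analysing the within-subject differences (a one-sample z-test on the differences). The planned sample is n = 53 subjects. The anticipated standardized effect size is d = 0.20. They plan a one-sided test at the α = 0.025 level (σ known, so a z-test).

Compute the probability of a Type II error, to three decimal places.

Noncentrality parameter: δ = d·√n = 0.20 × √53 = 1.4560
One-sided α = 0.025 → critical value z_{0.025} = 1.960.
Power = P(Z > 1.960 − δ) = Φ(-0.504) = 0.3072.
Type II error: β = 1 − power = 1 − 0.3072 = 0.6928.

β ≈ 0.693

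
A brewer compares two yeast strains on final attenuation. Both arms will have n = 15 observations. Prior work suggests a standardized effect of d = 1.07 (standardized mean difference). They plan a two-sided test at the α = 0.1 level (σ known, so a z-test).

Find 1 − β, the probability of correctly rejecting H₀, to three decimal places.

Noncentrality parameter: δ = d·√(n/2) = 1.07 × √(15/2) = 2.9303
Two-sided α = 0.1 → critical value z_{0.05} = 1.645.
Power = Φ(δ − 1.645) + Φ(−δ − 1.645) = Φ(1.285) + Φ(-4.575) = 0.9007 + 0.0000 = 0.9007.

Power ≈ 0.901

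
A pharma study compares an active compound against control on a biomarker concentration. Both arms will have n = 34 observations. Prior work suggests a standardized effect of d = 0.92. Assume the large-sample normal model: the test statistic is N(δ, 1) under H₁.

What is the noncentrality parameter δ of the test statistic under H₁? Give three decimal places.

δ ≈ 3.793

δ = d·√(n/2) = 0.92 × √(34/2) = 3.7933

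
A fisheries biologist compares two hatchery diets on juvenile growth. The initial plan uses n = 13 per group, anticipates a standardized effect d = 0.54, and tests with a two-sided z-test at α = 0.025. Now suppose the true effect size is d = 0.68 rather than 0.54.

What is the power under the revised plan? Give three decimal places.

With d = 0.68: δ = d·√(n/2) = 0.68 × √(13/2) = 1.7337. Critical value z_{0.0125} = 2.241.
Revised power = Φ(δ − 2.241) + Φ(−δ − 2.241) = Φ(-0.508) + Φ(-3.975) = 0.3058 + 0.0000 = 0.3059.

Power ≈ 0.306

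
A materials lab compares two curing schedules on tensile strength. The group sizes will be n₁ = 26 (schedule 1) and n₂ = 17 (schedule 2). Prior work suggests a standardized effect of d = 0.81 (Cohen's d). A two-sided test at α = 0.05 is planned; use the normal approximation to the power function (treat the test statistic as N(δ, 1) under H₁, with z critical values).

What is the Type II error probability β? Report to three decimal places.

β ≈ 0.262

Noncentrality parameter: δ = d / √(1/n₁ + 1/n₂) = 0.81 / √(1/26 + 1/17) = 2.5969
Critical value for a two-sided test at α = 0.05: z_{α/2} = 1.960.
Power = Φ(δ − 1.960) + Φ(−δ − 1.960) = Φ(0.637) + Φ(-4.557) = 0.7379 + 0.0000 = 0.7379.
Type II error: β = 1 − power = 1 − 0.7379 = 0.2621.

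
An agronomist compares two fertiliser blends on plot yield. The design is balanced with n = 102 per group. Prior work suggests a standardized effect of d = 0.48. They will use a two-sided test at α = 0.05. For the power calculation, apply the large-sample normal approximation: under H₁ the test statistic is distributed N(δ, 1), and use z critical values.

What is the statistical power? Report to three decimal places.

Noncentrality parameter: δ = d·√(n/2) = 0.48 × √(102/2) = 3.4279
Two-sided α = 0.05 → critical value z_{0.025} = 1.960.
Power = Φ(δ − 1.960) + Φ(−δ − 1.960) = Φ(1.468) + Φ(-5.388) = 0.9289 + 0.0000 = 0.9289.

Power ≈ 0.929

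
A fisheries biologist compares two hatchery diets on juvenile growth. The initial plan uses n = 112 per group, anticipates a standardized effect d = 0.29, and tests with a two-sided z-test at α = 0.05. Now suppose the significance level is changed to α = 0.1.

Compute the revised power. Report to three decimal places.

δ = d·√(n/2) = 0.29 × √(112/2) = 2.1702 (unchanged). New critical value: z_{0.05} = 1.645.
Revised power = Φ(δ − 1.645) + Φ(−δ − 1.645) = Φ(0.525) + Φ(-3.815) = 0.7003 + 0.0001 = 0.7004.

Power ≈ 0.700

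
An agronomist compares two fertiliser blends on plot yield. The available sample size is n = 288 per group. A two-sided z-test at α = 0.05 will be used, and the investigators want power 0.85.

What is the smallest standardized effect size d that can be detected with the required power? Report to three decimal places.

d ≈ 0.250

Required noncentrality: δ = z_{0.025} + z_{0.15} = 1.960 + 1.036 = 2.996.
(Lower-tail contribution to power is negligible for δ > 0.)
δ = d·√(n/2) ⇒ d = δ/√(n/2) = 2.996/√(288/2) = 0.2497.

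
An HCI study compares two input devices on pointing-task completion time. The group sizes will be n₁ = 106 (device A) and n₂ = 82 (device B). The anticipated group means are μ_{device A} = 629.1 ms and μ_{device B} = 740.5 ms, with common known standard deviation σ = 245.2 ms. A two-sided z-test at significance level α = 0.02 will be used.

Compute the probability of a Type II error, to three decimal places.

Standardized effect: d = |μ_{device A} − μ_{device B}| / σ = |629.1 − 740.5| / 245.2 = 0.4543
Noncentrality parameter: δ = d / √(1/n₁ + 1/n₂) = 0.4543 / √(1/106 + 1/82) = 3.0892
Critical value for a two-sided test at α = 0.02: z_{α/2} = 2.326.
Power = Φ(δ − 2.326) + Φ(−δ − 2.326) = Φ(0.763) + Φ(-5.416) = 0.7772 + 0.0000 = 0.7772.
Type II error: β = 1 − power = 1 − 0.7772 = 0.2228.

β ≈ 0.223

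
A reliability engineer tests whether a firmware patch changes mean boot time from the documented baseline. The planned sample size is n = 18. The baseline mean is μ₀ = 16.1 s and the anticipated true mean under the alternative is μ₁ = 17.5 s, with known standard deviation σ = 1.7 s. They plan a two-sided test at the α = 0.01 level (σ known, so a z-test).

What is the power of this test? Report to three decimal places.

Power ≈ 0.821

Standardized effect: d = |μ₁ − μ₀| / σ = |17.5 − 16.1| / 1.7 = 0.8235
Noncentrality parameter: δ = d·√n = 0.8235 × √18 = 3.4939
Two-sided α = 0.01 → critical value z_{0.005} = 2.576.
Power = Φ(δ − 2.576) + Φ(−δ − 2.576) = Φ(0.918) + Φ(-6.070) = 0.8207 + 0.0000 = 0.8207.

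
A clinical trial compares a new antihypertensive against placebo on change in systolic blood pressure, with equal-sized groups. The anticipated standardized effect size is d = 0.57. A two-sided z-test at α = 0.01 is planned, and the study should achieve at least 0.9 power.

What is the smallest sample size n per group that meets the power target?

n = 92 per group

For power 0.9 need Φ(δ − z_{0.005}) = 0.9, so δ = z_{0.005} + z_{0.10} = 2.576 + 1.282 = 3.857.
(The Φ(−δ − z_{α/2}) term is vanishingly small for δ > 0 and is dropped in the standard sample-size formula.)
δ = d·√(n/2) ⇒ n = 2(δ/d)² = 2 × (3.857 / 0.57)² = 91.59.
Round up to the next whole unit.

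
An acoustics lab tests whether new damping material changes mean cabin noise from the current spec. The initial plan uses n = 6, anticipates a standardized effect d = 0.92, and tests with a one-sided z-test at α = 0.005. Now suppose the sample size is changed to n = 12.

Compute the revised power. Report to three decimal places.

With n = 12: δ = d·√n = 0.92 × √12 = 3.1870. Critical value z_{0.005} = 2.576.
Revised power = P(Z > 2.576 − δ) = Φ(0.611) = 0.7294.

Power ≈ 0.729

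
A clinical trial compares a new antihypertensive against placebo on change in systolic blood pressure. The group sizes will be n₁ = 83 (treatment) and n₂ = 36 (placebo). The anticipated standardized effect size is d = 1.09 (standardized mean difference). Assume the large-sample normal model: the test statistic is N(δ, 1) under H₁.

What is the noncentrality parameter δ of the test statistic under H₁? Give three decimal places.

δ ≈ 5.462

δ = d / √(1/n₁ + 1/n₂) = 1.09 / √(1/83 + 1/36) = 5.4619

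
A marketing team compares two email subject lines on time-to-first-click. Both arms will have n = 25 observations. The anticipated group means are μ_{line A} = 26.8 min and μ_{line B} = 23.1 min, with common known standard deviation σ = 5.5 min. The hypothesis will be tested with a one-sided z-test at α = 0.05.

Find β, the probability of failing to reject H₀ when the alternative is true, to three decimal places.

β ≈ 0.232

Standardized effect: d = |μ_{line A} − μ_{line B}| / σ = |26.8 − 23.1| / 5.5 = 0.6727
Noncentrality parameter: δ = d·√(n/2) = 0.6727 × √(25/2) = 2.3785
One-sided α = 0.05 → critical value z_{0.05} = 1.645.
Power = P(Z > 1.645 − δ) = Φ(0.734) = 0.7684.
Type II error: β = 1 − power = 1 − 0.7684 = 0.2316.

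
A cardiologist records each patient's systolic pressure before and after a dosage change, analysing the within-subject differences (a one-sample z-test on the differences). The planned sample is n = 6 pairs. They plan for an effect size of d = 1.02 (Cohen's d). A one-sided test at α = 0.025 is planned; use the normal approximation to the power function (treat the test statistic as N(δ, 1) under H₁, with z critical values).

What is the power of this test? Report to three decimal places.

Noncentrality parameter: δ = d·√n = 1.02 × √6 = 2.4985
One-sided α = 0.025 → critical value z_{0.025} = 1.960.
Power = Φ(δ − 1.960) = Φ(0.539) = 0.7049.

Power ≈ 0.705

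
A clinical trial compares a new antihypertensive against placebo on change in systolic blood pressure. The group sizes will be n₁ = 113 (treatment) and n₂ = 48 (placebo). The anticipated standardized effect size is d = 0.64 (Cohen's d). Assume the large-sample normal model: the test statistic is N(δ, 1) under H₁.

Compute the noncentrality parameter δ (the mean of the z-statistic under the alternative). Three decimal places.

δ ≈ 3.715

The noncentrality parameter scales effect size by the design's sample-size factor: δ = d / √(1/n₁ + 1/n₂) = 0.64 / √(1/113 + 1/48) = 3.7147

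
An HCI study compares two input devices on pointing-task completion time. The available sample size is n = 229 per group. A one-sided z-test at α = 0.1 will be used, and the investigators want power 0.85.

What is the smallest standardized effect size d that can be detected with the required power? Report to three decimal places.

Required noncentrality: δ = z_{0.1} + z_{0.15} = 1.282 + 1.036 = 2.318.
δ = d·√(n/2) ⇒ d = δ/√(n/2) = 2.318/√(229/2) = 0.2166.

d ≈ 0.217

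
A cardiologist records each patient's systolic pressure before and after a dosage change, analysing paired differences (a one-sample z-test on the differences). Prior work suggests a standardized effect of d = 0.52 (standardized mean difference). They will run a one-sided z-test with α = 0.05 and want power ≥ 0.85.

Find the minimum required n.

n = 27

For power 0.85 need Φ(δ − z_{0.05}) = 0.85, so δ = z_{0.05} + z_{0.15} = 1.645 + 1.036 = 2.681.
δ = d·√n ⇒ n = (δ/d)² = (2.681 / 0.52)² = 26.59.
Rounding up, n = 27.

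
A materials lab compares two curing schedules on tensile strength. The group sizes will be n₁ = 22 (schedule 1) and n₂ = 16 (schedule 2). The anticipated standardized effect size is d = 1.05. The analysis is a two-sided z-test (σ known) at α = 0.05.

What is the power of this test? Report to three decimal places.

Power ≈ 0.892

Noncentrality parameter: δ = d / √(1/n₁ + 1/n₂) = 1.05 / √(1/22 + 1/16) = 3.1957
Two-sided α = 0.05 → critical value z_{0.025} = 1.960.
Power = Φ(δ − 1.960) + Φ(−δ − 1.960) = Φ(1.236) + Φ(-5.156) = 0.8917 + 0.0000 = 0.8917.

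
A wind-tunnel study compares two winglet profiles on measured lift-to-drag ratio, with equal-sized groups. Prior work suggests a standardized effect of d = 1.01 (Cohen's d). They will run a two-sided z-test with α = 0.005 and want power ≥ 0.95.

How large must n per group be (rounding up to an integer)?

n = 39 per group

For power 0.95 need Φ(δ − z_{0.0025}) = 0.95, so δ = z_{0.0025} + z_{0.05} = 2.807 + 1.645 = 4.452.
(For δ > 0 the lower-tail rejection region contributes negligibly to power, so the one-term inversion is standard.)
δ = d·√(n/2) ⇒ n = 2(δ/d)² = 2 × (4.452 / 1.01)² = 38.86.
Round up to the next whole unit.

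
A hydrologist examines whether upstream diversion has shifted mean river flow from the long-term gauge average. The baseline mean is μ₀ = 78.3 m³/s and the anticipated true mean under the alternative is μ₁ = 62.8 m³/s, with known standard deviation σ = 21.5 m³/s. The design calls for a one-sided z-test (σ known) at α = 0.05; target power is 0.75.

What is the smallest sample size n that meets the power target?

Standardized effect: d = |μ₁ − μ₀| / σ = |62.8 − 78.3| / 21.5 = 0.7209
For power 0.75 need Φ(δ − z_{0.05}) = 0.75, so δ = z_{0.05} + z_{0.25} = 1.645 + 0.674 = 2.319.
δ = d·√n ⇒ n = (δ/d)² = (2.319 / 0.7209)² = 10.35.
Rounding up, n = 11.

n = 11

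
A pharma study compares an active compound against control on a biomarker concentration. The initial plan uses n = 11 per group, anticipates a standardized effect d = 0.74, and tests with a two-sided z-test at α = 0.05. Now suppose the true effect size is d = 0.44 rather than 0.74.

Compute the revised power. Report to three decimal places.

With d = 0.44: δ = d·√(n/2) = 0.44 × √(11/2) = 1.0319. Critical value z_{0.025} = 1.960.
Revised power = Φ(δ − 1.960) + Φ(−δ − 1.960) = Φ(-0.928) + Φ(-2.992) = 0.1767 + 0.0014 = 0.1781.

Power ≈ 0.178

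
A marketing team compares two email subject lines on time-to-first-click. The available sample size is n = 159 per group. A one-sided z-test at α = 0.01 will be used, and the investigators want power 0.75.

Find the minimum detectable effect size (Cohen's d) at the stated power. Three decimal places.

d ≈ 0.337

Required noncentrality: δ = z_{0.01} + z_{0.25} = 2.326 + 0.674 = 3.001.
δ = d·√(n/2) ⇒ d = δ/√(n/2) = 3.001/√(159/2) = 0.3366.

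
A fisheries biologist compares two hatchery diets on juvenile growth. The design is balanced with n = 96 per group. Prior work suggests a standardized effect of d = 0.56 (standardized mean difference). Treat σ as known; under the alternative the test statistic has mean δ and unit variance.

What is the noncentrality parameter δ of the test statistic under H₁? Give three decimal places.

δ = d·√(n/2) = 0.56 × √(96/2) = 3.8798

δ ≈ 3.880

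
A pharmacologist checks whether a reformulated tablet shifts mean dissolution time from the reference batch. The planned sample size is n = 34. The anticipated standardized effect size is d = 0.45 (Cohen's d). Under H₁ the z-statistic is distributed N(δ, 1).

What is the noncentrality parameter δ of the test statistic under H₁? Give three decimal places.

The noncentrality parameter scales effect size by the design's sample-size factor: δ = d·√n = 0.45 × √34 = 2.6239

δ ≈ 2.624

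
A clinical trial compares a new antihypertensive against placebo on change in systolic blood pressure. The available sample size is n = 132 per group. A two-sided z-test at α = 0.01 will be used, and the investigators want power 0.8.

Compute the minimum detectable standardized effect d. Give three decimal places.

d ≈ 0.421

Need Φ(δ − 2.576) = 0.8, so δ = 2.576 + 0.842 = 3.417.
(Lower-tail contribution to power is negligible for δ > 0.)
δ = d·√(n/2) ⇒ d = δ/√(n/2) = 3.417/√(132/2) = 0.4207.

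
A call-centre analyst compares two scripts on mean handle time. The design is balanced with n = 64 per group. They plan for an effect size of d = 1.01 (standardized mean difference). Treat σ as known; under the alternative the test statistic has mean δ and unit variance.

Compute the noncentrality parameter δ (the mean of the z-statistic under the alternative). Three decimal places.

δ ≈ 5.713

δ = d·√(n/2) = 1.01 × √(64/2) = 5.7134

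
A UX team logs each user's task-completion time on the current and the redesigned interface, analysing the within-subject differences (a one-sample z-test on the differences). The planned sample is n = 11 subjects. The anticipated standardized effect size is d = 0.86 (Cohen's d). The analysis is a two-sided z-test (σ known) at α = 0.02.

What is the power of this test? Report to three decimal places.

Noncentrality parameter: λ = d·√n = 0.86 × √11 = 2.8523
Critical value for a two-sided test at α = 0.02: z_{α/2} = 2.326.
Power = Φ(λ − 2.326) + Φ(−λ − 2.326) = Φ(0.526) + Φ(-5.179) = 0.7005 + 0.0000 = 0.7005.

Power ≈ 0.701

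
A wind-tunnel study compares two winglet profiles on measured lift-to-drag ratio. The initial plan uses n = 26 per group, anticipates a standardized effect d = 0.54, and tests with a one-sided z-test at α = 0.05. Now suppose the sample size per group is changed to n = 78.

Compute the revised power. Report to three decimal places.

Power ≈ 0.958

With n = 78 per group: δ = d·√(n/2) = 0.54 × √(78/2) = 3.3723. Critical value z_{0.05} = 1.645.
Revised power = Φ(δ − 1.645) = Φ(1.727) = 0.9580.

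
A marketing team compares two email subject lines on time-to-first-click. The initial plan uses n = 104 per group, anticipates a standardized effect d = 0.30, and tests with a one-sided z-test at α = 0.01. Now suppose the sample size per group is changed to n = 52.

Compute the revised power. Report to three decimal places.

Power ≈ 0.213

With n = 52 per group: δ = d·√(n/2) = 0.30 × √(52/2) = 1.5297. Critical value z_{0.01} = 2.326.
Revised power = Φ(δ − 2.326) = Φ(-0.797) = 0.2128.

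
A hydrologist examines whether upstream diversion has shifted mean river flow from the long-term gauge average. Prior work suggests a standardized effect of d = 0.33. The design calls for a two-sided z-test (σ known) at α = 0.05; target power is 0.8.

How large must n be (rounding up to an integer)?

n = 73

For power 0.8 need Φ(δ − z_{0.025}) = 0.8, so δ = z_{0.025} + z_{0.20} = 1.960 + 0.842 = 2.802.
(The Φ(−δ − z_{α/2}) term is vanishingly small for δ > 0 and is dropped in the standard sample-size formula.)
δ = d·√n ⇒ n = (δ/d)² = (2.802 / 0.33)² = 72.07.
Round up to the next whole unit.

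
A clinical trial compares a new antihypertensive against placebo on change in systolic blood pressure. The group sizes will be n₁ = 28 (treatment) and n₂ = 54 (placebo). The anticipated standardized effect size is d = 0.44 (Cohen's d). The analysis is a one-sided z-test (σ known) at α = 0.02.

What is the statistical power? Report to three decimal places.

Noncentrality parameter: δ = d / √(1/n₁ + 1/n₂) = 0.44 / √(1/28 + 1/54) = 1.8894
One-sided α = 0.02 → critical value z_{0.02} = 2.054.
Power = P(Z > 2.054 − δ) = Φ(-0.164) = 0.4347.

Power ≈ 0.435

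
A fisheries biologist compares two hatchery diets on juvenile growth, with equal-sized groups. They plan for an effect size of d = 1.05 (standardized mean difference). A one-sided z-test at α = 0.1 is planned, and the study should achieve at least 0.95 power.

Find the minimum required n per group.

Set Φ(δ − 1.282) = 0.95; then δ − 1.282 = Φ⁻¹(0.95) = 1.645, giving δ = 2.926.
δ = d·√(n/2) ⇒ n = 2(δ/d)² = 2 × (2.926 / 1.05)² = 15.54.
Round up to the next whole unit.

n = 16 per group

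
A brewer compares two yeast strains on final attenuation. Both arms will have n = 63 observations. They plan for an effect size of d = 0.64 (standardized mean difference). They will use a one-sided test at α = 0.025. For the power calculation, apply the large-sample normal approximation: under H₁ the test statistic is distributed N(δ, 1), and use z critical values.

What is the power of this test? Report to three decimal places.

Power ≈ 0.949

Noncentrality parameter: δ = d·√(n/2) = 0.64 × √(63/2) = 3.5920
One-sided α = 0.025 → critical value z_{0.025} = 1.960.
Power = P(Z > 1.960 − δ) = Φ(1.632) = 0.9487.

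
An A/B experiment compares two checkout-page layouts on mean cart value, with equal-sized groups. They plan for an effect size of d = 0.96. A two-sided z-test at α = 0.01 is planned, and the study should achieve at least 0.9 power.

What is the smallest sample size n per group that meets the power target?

n = 33 per group

Set Φ(δ − 2.576) = 0.9; then δ − 2.576 = Φ⁻¹(0.9) = 1.282, giving δ = 3.857.
(Ignoring the negligible lower-tail rejection probability gives the usual closed-form inversion.)
δ = d·√(n/2) ⇒ n = 2(δ/d)² = 2 × (3.857 / 0.96)² = 32.29.
Round up to the next whole unit.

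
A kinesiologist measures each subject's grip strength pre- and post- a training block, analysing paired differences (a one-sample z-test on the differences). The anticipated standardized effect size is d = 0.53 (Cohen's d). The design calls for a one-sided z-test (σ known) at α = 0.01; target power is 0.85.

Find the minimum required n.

For power 0.85 need Φ(δ − z_{0.01}) = 0.85, so δ = z_{0.01} + z_{0.15} = 2.326 + 1.036 = 3.363.
δ = d·√n ⇒ n = (δ/d)² = (3.363 / 0.53)² = 40.26.
Rounding up, n = 41.

n = 41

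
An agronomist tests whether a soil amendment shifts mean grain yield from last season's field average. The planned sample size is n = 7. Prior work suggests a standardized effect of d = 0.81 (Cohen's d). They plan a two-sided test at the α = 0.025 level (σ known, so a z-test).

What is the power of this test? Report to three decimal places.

Noncentrality parameter: δ = d·√n = 0.81 × √7 = 2.1431
Two-sided α = 0.025 → critical value z_{0.0125} = 2.241.
Power = Φ(δ − 2.241) + Φ(−δ − 2.241) = Φ(-0.098) + Φ(-4.384) = 0.4608 + 0.0000 = 0.4608.

Power ≈ 0.461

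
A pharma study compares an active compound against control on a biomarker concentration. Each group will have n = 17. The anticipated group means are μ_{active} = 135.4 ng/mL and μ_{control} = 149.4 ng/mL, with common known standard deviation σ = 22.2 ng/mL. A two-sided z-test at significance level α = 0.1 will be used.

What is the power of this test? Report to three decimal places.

Power ≈ 0.577

Standardized effect: d = |μ_{active} − μ_{control}| / σ = |135.4 − 149.4| / 22.2 = 0.6306
Noncentrality parameter: δ = d·√(n/2) = 0.6306 × √(17/2) = 1.8386
Critical value for a two-sided test at α = 0.1: z_{α/2} = 1.645.
Power = Φ(δ − 1.645) + Φ(−δ − 1.645) = Φ(0.194) + Φ(-3.483) = 0.5768 + 0.0002 = 0.5771.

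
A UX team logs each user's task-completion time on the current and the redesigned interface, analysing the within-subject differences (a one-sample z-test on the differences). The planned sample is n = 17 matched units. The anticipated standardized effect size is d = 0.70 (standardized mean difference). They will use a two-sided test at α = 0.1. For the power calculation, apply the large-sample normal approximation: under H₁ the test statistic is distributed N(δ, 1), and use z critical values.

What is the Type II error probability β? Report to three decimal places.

β ≈ 0.107

Noncentrality parameter: δ = d·√n = 0.70 × √17 = 2.8862
Critical value for a two-sided test at α = 0.1: z_{α/2} = 1.645.
Power = Φ(δ − 1.645) + Φ(−δ − 1.645) = Φ(1.241) + Φ(-4.531) = 0.8928 + 0.0000 = 0.8928.
Type II error: β = 1 − power = 1 − 0.8928 = 0.1072.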